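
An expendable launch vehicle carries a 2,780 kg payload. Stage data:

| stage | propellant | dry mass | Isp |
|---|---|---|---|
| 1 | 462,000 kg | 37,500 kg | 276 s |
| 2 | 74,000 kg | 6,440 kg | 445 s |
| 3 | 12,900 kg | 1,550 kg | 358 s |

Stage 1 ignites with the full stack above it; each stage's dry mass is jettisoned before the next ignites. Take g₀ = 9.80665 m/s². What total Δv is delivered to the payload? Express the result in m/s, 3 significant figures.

Δv ≈ 15100 m/s

Ignition mass of stage 1 = 462,000+37,500 + 74,000+6,440 + 12,900+1,550 + 2,780 = 597,170 kg.
Stage 1: m₀ = 597,170 kg, m_f = 597,170 − 462,000 = 135,170 kg; Δv = 276×9.80665×ln(4.418) = 2706.6×1.4857 ≈ 4021 m/s.
Stage 2: m₀ = 97,670 kg, m_f = 97,670 − 74,000 = 23,670 kg; Δv = 445×9.80665×ln(4.126) = 4364.0×1.4174 ≈ 6185 m/s.
Stage 3: m₀ = 17,230 kg, m_f = 17,230 − 12,900 = 4,330 kg; Δv = 358×9.80665×ln(3.979) = 3510.8×1.3811 ≈ 4849 m/s.
Total Δv = 4021 + 6185 + 4849 = 15055 m/s.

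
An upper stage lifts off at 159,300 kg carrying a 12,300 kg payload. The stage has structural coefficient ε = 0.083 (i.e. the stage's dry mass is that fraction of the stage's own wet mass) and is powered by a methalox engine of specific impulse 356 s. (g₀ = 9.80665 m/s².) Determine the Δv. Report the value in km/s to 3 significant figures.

Stage wet mass = m₀ − payload = 159,300 − 12,300 = 147,000 kg.
Stage dry mass = ε × stage wet mass = 0.083 × 147,000 = 12,201 kg.
Burnout mass m_f = stage dry + payload = 12,201 + 12,300 = 24,501 kg.
v_e = Isp · g₀ = 356 × 9.80665 = 3491.2 m/s.
By the Tsiolkovsky rocket equation, Δv = v_e · ln(159,300/24,501) = 3491.2 × ln(6.502) = 3491.2 × 1.8721 ≈ 6536 m/s.

Δv ≈ 6.54 km/s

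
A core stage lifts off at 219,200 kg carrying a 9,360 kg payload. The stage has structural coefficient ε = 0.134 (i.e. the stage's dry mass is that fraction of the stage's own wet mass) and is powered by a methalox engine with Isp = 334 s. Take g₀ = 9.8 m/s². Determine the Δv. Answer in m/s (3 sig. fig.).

Stage wet mass = m₀ − payload = 219,200 − 9,360 = 209,840 kg.
Stage dry mass = ε × stage wet mass = 0.134 × 209,840 = 28,118.6 kg.
Burnout mass m_f = stage dry + payload = 28,118.6 + 9,360 = 37,478.6 kg.
v_e = Isp · g₀ = 334 × 9.8 = 3273.2 m/s.
Δv = v_e · ln(219,200/37,478.6) = 3273.2 × ln(5.849) = 3273.2 × 1.7662 ≈ 5781 m/s.

Δv ≈ 5780 m/s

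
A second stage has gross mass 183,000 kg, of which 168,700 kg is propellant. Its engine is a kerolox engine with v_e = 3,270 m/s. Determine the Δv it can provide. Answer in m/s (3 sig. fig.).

m_f = m₀ − m_prop = 183,000 − 168,700 = 14,300 kg.
Rocket equation: Δv = v_e · ln(m₀/m_f) = 3270.0 × ln(12.8) = 3270.0 × 2.5492 ≈ 8336.0 m/s.

Δv ≈ 8340 m/s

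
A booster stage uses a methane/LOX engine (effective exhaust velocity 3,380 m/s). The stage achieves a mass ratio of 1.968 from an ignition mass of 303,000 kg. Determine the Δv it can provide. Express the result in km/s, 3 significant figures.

Using Δv = v_e ln(m₀/m_f): Δv = v_e · ln(1.968) = 3380.0 × 0.6770 ≈ 2288.3 m/s.

Δv ≈ 2.29 km/s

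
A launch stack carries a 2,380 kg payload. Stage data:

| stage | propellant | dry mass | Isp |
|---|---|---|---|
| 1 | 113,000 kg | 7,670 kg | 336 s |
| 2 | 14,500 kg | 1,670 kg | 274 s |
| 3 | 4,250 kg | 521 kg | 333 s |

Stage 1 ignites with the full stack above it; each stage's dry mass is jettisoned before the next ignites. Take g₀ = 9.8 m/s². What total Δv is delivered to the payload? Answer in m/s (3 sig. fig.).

Δv ≈ 10600 m/s

Ignition mass of stage 1 = 113,000+7,670 + 14,500+1,670 + 4,250+521 + 2,380 = 143,991 kg.
Stage 1: m₀ = 143,991 kg, m_f = 143,991 − 113,000 = 30,991 kg; Δv = 336×9.8×ln(4.646) = 3292.8×1.5361 ≈ 5058 m/s.
Stage 2: m₀ = 23,321 kg, m_f = 23,321 − 14,500 = 8,821 kg; Δv = 274×9.8×ln(2.644) = 2685.2×0.9722 ≈ 2611 m/s.
Stage 3: m₀ = 7,151 kg, m_f = 7,151 − 4,250 = 2,901 kg; Δv = 333×9.8×ln(2.465) = 3263.4×0.9022 ≈ 2944 m/s.
Total Δv = 5058 + 2611 + 2944 = 10613 m/s.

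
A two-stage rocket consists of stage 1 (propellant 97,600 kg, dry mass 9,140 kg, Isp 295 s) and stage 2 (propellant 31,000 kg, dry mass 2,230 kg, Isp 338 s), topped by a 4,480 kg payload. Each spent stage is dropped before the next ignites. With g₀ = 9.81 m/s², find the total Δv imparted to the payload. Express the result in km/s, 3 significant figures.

Δv ≈ 8.98 km/s

Ignition mass of stage 1 = 97,600+9,140 + 31,000+2,230 + 4,480 = 144,450 kg.
Stage 1: m₀ = 144,450 kg, m_f = 144,450 − 97,600 = 46,850 kg; Δv = 295×9.81×ln(3.083) = 2894.0×1.1260 ≈ 3259 m/s.
Stage 2: m₀ = 37,710 kg, m_f = 37,710 − 31,000 = 6,710 kg; Δv = 338×9.81×ln(5.62) = 3315.8×1.7263 ≈ 5724 m/s.
Total Δv = 3259 + 5724 = 8983 m/s.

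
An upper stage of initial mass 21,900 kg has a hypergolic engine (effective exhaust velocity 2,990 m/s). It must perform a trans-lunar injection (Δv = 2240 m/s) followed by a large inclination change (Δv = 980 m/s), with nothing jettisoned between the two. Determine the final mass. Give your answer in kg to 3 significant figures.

After the first burn: m = 21900 × exp(−2240/2990.0) = 21900 × 0.47276 = 10,353.4 kg.
After the second burn: m = 10,353.4 × exp(−980/2990.0) = 10,353.4 × 0.72054 = 7,460.04 kg.

final mass ≈ 7460 kg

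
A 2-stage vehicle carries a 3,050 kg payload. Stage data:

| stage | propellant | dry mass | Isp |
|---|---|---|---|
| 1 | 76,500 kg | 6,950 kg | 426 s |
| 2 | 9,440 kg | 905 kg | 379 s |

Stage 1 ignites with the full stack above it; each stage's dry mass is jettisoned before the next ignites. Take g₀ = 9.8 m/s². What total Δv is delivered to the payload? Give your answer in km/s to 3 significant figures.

Ignition mass of stage 1 = 76,500+6,950 + 9,440+905 + 3,050 = 96,845 kg.
Stage 1: m₀ = 96,845 kg, m_f = 96,845 − 76,500 = 20,345 kg; Δv = 426×9.8×ln(4.76) = 4174.8×1.5603 ≈ 6514 m/s.
Stage 2: m₀ = 13,395 kg, m_f = 13,395 − 9,440 = 3,955 kg; Δv = 379×9.8×ln(3.387) = 3714.2×1.2199 ≈ 4531 m/s.
Total Δv = 6514 + 4531 = 11045 m/s.

Δv ≈ 11.0 km/s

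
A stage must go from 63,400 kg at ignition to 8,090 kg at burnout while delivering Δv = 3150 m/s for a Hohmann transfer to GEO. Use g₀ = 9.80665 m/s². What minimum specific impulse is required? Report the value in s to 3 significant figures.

ln(m₀/m_f) = ln(63400/8090) = ln(7.837) = 2.0588.
v_e = Δv / ln(m₀/m_f) = 3150 / 2.0588 = 1530.0 m/s.
Isp = v_e / g₀ = 1530.0 / 9.80665 = 156.0 s.

Isp ≈ 156 s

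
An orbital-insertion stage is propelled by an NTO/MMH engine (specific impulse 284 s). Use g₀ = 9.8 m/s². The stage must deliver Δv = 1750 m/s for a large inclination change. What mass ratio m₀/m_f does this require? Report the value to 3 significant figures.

mass ratio ≈ 1.88

v_e = Isp · g₀ = 284 × 9.8 = 2783.2 m/s.
Using Δv = v_e ln(m₀/m_f): m₀/m_f = exp(Δv / v_e) = exp(1750 / 2783.2) = exp(0.6288) = 1.8753.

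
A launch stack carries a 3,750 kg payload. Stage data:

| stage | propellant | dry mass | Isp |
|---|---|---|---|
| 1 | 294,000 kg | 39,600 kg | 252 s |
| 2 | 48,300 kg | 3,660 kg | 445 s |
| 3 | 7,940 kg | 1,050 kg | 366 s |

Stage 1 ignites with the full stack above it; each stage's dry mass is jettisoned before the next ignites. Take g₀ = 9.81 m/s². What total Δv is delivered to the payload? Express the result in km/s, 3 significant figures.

Δv ≈ 12.8 km/s

Ignition mass of stage 1 = 294,000+39,600 + 48,300+3,660 + 7,940+1,050 + 3,750 = 398,300 kg.
Stage 1: m₀ = 398,300 kg, m_f = 398,300 − 294,000 = 104,300 kg; Δv = 252×9.81×ln(3.819) = 2472.1×1.3399 ≈ 3312 m/s.
Stage 2: m₀ = 64,700 kg, m_f = 64,700 − 48,300 = 16,400 kg; Δv = 445×9.81×ln(3.945) = 4365.4×1.3725 ≈ 5991 m/s.
Stage 3: m₀ = 12,740 kg, m_f = 12,740 − 7,940 = 4,800 kg; Δv = 366×9.81×ln(2.654) = 3590.5×0.9761 ≈ 3505 m/s.
Total Δv = 3312 + 5991 + 3505 = 12808 m/s.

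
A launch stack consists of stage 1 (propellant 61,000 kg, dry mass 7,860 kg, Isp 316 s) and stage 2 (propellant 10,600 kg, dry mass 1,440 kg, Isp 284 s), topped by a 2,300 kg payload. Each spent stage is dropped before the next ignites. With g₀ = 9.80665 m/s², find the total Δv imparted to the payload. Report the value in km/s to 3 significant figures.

Δv ≈ 7.84 km/s

Ignition mass of stage 1 = 61,000+7,860 + 10,600+1,440 + 2,300 = 83,200 kg.
Stage 1: m₀ = 83,200 kg, m_f = 83,200 − 61,000 = 22,200 kg; Δv = 316×9.80665×ln(3.748) = 3098.9×1.3212 ≈ 4094 m/s.
Stage 2: m₀ = 14,340 kg, m_f = 14,340 − 10,600 = 3,740 kg; Δv = 284×9.80665×ln(3.834) = 2785.1×1.3440 ≈ 3743 m/s.
Total Δv = 4094 + 3743 = 7837 m/s.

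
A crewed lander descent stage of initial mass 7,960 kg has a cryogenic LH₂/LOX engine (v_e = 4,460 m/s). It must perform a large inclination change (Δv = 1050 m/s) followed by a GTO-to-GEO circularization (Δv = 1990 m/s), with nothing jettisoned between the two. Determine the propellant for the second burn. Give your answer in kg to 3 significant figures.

After the first burn: m = 7960 × exp(−1050/4460.0) = 7960 × 0.79023 = 6,290.23 kg.
After the second burn: m = 6,290.23 × exp(−1990/4460.0) = 6,290.23 × 0.64006 = 4,026.12 kg.
Second-burn propellant = 6,290.23 − 4,026.12 = 2,264.11 kg.

propellant for the second burn ≈ 2260 kg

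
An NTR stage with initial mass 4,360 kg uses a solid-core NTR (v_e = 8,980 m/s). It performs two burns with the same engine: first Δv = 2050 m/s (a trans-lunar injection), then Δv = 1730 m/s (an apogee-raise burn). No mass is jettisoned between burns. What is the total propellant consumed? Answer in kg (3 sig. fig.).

total propellant consumed ≈ 1500 kg

After the first burn: m = 4360 × exp(−2050/8980.0) = 4360 × 0.79590 = 3,470.12 kg.
After the second burn: m = 3,470.12 × exp(−1730/8980.0) = 3,470.12 × 0.82477 = 2,862.05 kg.
Total propellant = m₀ − m_final = 4360 − 2,862.05 = 1,497.95 kg.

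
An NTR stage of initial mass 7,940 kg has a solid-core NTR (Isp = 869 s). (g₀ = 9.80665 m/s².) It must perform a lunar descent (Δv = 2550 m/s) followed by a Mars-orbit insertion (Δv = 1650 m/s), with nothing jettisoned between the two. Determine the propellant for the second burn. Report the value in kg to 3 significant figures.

v_e = Isp · g₀ = 869 × 9.80665 = 8522.0 m/s.
After the first burn: m = 7940 × exp(−2550/8522.0) = 7940 × 0.74139 = 5,886.64 kg.
After the second burn: m = 5,886.64 × exp(−1650/8522.0) = 5,886.64 × 0.82397 = 4,850.41 kg.
Second-burn propellant = 5,886.64 − 4,850.41 = 1,036.23 kg.

propellant for the second burn ≈ 1040 kg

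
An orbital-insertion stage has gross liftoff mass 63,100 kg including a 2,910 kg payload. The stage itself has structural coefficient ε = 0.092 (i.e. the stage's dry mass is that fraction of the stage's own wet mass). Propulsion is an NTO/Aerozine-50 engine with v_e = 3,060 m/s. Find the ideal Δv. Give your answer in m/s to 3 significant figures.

Stage wet mass = m₀ − payload = 63,100 − 2,910 = 60,190 kg.
Stage dry mass = ε × stage wet mass = 0.092 × 60,190 = 5,537.48 kg.
Burnout mass m_f = stage dry + payload = 5,537.48 + 2,910 = 8,447.48 kg.
Δv = v_e · ln(63,100/8,447.48) = 3060.0 × ln(7.47) = 3060.0 × 2.0109 ≈ 6153 m/s.

Δv ≈ 6150 m/s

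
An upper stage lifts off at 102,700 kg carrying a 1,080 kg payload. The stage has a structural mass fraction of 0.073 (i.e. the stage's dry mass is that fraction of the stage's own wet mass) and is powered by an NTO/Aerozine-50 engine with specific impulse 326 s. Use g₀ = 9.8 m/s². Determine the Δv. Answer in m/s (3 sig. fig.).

Stage wet mass = m₀ − payload = 102,700 − 1,080 = 101,620 kg.
Stage dry mass = ε × stage wet mass = 0.073 × 101,620 = 7,418.26 kg.
Burnout mass m_f = stage dry + payload = 7,418.26 + 1,080 = 8,498.26 kg.
v_e = Isp · g₀ = 326 × 9.8 = 3194.8 m/s.
Δv = v_e · ln(102,700/8,498.26) = 3194.8 × ln(12.08) = 3194.8 × 2.4920 ≈ 7961 m/s.

Δv ≈ 7960 m/s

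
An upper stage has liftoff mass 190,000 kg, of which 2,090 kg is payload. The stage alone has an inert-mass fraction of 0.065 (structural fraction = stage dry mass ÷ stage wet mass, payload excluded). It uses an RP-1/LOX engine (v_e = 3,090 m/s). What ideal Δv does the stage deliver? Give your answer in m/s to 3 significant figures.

Δv ≈ 7990 m/s

Stage wet mass = m₀ − payload = 190,000 − 2,090 = 187,910 kg.
Stage dry mass = ε × stage wet mass = 0.065 × 187,910 = 12,214.2 kg.
Burnout mass m_f = stage dry + payload = 12,214.2 + 2,090 = 14,304.2 kg.
Using Δv = v_e ln(m₀/m_f): Δv = v_e · ln(190,000/14,304.2) = 3090.0 × ln(13.28) = 3090.0 × 2.5865 ≈ 7992 m/s.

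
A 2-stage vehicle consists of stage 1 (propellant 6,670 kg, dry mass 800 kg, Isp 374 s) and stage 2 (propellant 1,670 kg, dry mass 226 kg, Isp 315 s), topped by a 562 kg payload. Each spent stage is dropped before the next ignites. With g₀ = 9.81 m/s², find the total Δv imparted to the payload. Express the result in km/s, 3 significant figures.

Δv ≈ 7.60 km/s

Ignition mass of stage 1 = 6,670+800 + 1,670+226 + 562 = 9,928 kg.
Stage 1: m₀ = 9,928 kg, m_f = 9,928 − 6,670 = 3,258 kg; Δv = 374×9.81×ln(3.047) = 3668.9×1.1142 ≈ 4088 m/s.
Stage 2: m₀ = 2,458 kg, m_f = 2,458 − 1,670 = 788 kg; Δv = 315×9.81×ln(3.119) = 3090.2×1.1376 ≈ 3515 m/s.
Total Δv = 4088 + 3515 = 7603 m/s.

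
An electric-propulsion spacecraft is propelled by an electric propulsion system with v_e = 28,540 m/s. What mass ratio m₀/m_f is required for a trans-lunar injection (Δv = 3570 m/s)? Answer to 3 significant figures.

m₀/m_f = exp(Δv / v_e) = exp(3570 / 28540.0) = exp(0.1251) = 1.1332.

mass ratio ≈ 1.13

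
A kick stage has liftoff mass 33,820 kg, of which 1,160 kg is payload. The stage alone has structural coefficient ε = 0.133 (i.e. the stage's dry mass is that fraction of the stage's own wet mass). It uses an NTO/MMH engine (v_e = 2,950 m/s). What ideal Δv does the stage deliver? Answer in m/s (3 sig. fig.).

Δv ≈ 5360 m/s

Stage wet mass = m₀ − payload = 33,820 − 1,160 = 32,660 kg.
Stage dry mass = ε × stage wet mass = 0.133 × 32,660 = 4,343.78 kg.
Burnout mass m_f = stage dry + payload = 4,343.78 + 1,160 = 5,503.78 kg.
Δv = v_e · ln(33,820/5,503.78) = 2950.0 × ln(6.145) = 2950.0 × 1.8156 ≈ 5356 m/s.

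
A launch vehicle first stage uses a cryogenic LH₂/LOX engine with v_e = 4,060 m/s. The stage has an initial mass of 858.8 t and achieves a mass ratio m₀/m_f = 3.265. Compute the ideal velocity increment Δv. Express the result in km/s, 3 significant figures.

Δv ≈ 4.80 km/s

Using Δv = v_e ln(m₀/m_f): Δv = v_e · ln(3.265) = 4060.0 × 1.1833 ≈ 4804.0 m/s.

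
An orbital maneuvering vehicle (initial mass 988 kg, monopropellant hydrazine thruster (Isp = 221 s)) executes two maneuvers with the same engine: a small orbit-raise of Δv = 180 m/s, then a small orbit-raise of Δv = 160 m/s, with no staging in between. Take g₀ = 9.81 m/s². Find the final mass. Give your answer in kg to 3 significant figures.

v_e = Isp · g₀ = 221 × 9.81 = 2168.0 m/s.
After the first burn: m = 988 × exp(−180/2168.0) = 988 × 0.92033 = 909.286 kg.
After the second burn: m = 909.286 × exp(−160/2168.0) = 909.286 × 0.92886 = 844.599 kg.

final mass ≈ 845 kg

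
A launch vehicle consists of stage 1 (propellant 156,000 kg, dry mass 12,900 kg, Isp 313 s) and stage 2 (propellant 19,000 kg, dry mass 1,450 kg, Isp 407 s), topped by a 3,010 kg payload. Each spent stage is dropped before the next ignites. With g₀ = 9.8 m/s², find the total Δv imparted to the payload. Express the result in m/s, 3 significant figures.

Δv ≈ 11700 m/s

Ignition mass of stage 1 = 156,000+12,900 + 19,000+1,450 + 3,010 = 192,360 kg.
Stage 1: m₀ = 192,360 kg, m_f = 192,360 − 156,000 = 36,360 kg; Δv = 313×9.8×ln(5.29) = 3067.4×1.6659 ≈ 5110 m/s.
Stage 2: m₀ = 23,460 kg, m_f = 23,460 − 19,000 = 4,460 kg; Δv = 407×9.8×ln(5.26) = 3988.6×1.6601 ≈ 6622 m/s.
Total Δv = 5110 + 6622 = 11732 m/s.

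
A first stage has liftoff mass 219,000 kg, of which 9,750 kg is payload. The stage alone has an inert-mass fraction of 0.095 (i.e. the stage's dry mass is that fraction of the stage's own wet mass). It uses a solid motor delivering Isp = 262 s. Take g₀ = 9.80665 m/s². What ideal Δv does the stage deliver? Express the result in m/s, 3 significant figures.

Δv ≈ 5140 m/s

Stage wet mass = m₀ − payload = 219,000 − 9,750 = 209,250 kg.
Stage dry mass = ε × stage wet mass = 0.095 × 209,250 = 19,878.8 kg.
Burnout mass m_f = stage dry + payload = 19,878.8 + 9,750 = 29,628.8 kg.
v_e = Isp · g₀ = 262 × 9.80665 = 2569.3 m/s.
Δv = v_e · ln(219,000/29,628.8) = 2569.3 × ln(7.391) = 2569.3 × 2.0003 ≈ 5140 m/s.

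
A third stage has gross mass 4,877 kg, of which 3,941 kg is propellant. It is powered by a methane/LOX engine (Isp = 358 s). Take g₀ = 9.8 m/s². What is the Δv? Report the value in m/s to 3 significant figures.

v_e = Isp · g₀ = 358 × 9.8 = 3508.4 m/s.
m_f = m₀ − m_prop = 4,877 − 3,941 = 936 kg.
From the ideal rocket equation, Δv = v_e · ln(m₀/m_f) = 3508.4 × ln(5.21) = 3508.4 × 1.6507 ≈ 5791.2 m/s.

Δv ≈ 5790 m/s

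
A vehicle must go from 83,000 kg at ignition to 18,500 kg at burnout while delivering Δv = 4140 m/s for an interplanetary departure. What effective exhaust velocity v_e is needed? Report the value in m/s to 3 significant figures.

ln(m₀/m_f) = ln(83000/18500) = ln(4.486) = 1.5011.
v_e = Δv / ln(m₀/m_f) = 4140 / 1.5011 = 2758.0 m/s.

v_e ≈ 2760 m/s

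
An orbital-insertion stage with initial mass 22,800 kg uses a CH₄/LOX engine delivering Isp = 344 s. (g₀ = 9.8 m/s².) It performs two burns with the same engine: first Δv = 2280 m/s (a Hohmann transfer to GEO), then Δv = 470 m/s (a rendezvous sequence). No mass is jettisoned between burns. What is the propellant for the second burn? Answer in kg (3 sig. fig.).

v_e = Isp · g₀ = 344 × 9.8 = 3371.2 m/s.
After the first burn: m = 22800 × exp(−2280/3371.2) = 22800 × 0.50849 = 11,593.6 kg.
After the second burn: m = 11,593.6 × exp(−470/3371.2) = 11,593.6 × 0.86987 = 10,084.9 kg.
Second-burn propellant = 11,593.6 − 10,084.9 = 1,508.7 kg.

propellant for the second burn ≈ 1510 kg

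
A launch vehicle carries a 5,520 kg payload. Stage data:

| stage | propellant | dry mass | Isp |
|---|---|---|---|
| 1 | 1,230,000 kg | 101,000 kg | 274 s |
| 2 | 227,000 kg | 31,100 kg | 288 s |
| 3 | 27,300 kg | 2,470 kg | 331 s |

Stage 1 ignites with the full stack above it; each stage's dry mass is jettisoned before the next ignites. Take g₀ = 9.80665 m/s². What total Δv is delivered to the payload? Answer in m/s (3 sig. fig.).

Ignition mass of stage 1 = 1,230,000+101,000 + 227,000+31,100 + 27,300+2,470 + 5,520 = 1,624,390 kg.
Stage 1: m₀ = 1,624,390 kg, m_f = 1,624,390 − 1,230,000 = 394,390 kg; Δv = 274×9.80665×ln(4.119) = 2687.0×1.4155 ≈ 3804 m/s.
Stage 2: m₀ = 293,390 kg, m_f = 293,390 − 227,000 = 66,390 kg; Δv = 288×9.80665×ln(4.419) = 2824.3×1.4860 ≈ 4197 m/s.
Stage 3: m₀ = 35,290 kg, m_f = 35,290 − 27,300 = 7,990 kg; Δv = 331×9.80665×ln(4.417) = 3246.0×1.4854 ≈ 4822 m/s.
Total Δv = 3804 + 4197 + 4822 = 12823 m/s.

Δv ≈ 12800 m/s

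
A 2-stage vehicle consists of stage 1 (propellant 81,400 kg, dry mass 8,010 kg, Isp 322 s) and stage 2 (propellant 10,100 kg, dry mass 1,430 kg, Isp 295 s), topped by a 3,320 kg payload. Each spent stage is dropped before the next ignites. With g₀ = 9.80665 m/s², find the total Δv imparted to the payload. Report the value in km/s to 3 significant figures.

Ignition mass of stage 1 = 81,400+8,010 + 10,100+1,430 + 3,320 = 104,260 kg.
Stage 1: m₀ = 104,260 kg, m_f = 104,260 − 81,400 = 22,860 kg; Δv = 322×9.80665×ln(4.561) = 3157.7×1.5175 ≈ 4792 m/s.
Stage 2: m₀ = 14,850 kg, m_f = 14,850 − 10,100 = 4,750 kg; Δv = 295×9.80665×ln(3.126) = 2893.0×1.1399 ≈ 3298 m/s.
Total Δv = 4792 + 3298 = 8090 m/s.

Δv ≈ 8.09 km/s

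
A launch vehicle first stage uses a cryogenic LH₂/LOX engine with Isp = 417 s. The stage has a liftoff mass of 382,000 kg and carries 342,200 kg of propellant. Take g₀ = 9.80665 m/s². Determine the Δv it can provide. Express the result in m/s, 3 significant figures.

v_e = Isp · g₀ = 417 × 9.80665 = 4089.4 m/s.
m_f = m₀ − m_prop = 382,000 − 342,200 = 39,800 kg.
Δv = v_e · ln(m₀/m_f) = 4089.4 × ln(9.598) = 4089.4 × 2.2616 ≈ 9248.3 m/s.

Δv ≈ 9250 m/s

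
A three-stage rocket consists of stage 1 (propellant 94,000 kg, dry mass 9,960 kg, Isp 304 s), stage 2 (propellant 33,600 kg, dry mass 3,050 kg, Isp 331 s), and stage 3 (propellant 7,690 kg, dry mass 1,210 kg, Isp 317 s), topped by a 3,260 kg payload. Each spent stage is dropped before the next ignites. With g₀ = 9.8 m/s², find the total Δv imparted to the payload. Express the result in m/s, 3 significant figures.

Ignition mass of stage 1 = 94,000+9,960 + 33,600+3,050 + 7,690+1,210 + 3,260 = 152,770 kg.
Stage 1: m₀ = 152,770 kg, m_f = 152,770 − 94,000 = 58,770 kg; Δv = 304×9.8×ln(2.599) = 2979.2×0.9553 ≈ 2846 m/s.
Stage 2: m₀ = 48,810 kg, m_f = 48,810 − 33,600 = 15,210 kg; Δv = 331×9.8×ln(3.209) = 3243.8×1.1660 ≈ 3782 m/s.
Stage 3: m₀ = 12,160 kg, m_f = 12,160 − 7,690 = 4,470 kg; Δv = 317×9.8×ln(2.72) = 3106.6×1.0008 ≈ 3109 m/s.
Total Δv = 2846 + 3782 + 3109 = 9737 m/s.

Δv ≈ 9740 m/s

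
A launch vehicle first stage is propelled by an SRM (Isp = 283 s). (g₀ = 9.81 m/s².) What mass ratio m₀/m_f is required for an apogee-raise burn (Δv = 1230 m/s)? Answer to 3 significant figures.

mass ratio ≈ 1.56

v_e = Isp · g₀ = 283 × 9.81 = 2776.2 m/s.
m₀/m_f = exp(Δv / v_e) = exp(1230 / 2776.2) = exp(0.4430) = 1.5574.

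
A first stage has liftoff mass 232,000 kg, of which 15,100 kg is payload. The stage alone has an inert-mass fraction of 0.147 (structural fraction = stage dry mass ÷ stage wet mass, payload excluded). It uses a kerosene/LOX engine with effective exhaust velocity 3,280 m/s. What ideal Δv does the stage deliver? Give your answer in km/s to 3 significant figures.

Stage wet mass = m₀ − payload = 232,000 − 15,100 = 216,900 kg.
Stage dry mass = ε × stage wet mass = 0.147 × 216,900 = 31,884.3 kg.
Burnout mass m_f = stage dry + payload = 31,884.3 + 15,100 = 46,984.3 kg.
Δv = v_e · ln(232,000/46,984.3) = 3280.0 × ln(4.938) = 3280.0 × 1.5969 ≈ 5238 m/s.

Δv ≈ 5.24 km/s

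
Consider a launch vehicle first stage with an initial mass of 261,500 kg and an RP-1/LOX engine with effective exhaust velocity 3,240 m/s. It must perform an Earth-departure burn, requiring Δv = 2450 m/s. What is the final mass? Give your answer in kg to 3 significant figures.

Using Δv = v_e ln(m₀/m_f): m₀/m_f = exp(Δv / v_e) = exp(2450 / 3240.0) = exp(0.7562) = 2.1301.
m_f = m₀ / 2.1301 = 261,500 / 2.1301 = 122,764 kg.

final mass ≈ 123000 kg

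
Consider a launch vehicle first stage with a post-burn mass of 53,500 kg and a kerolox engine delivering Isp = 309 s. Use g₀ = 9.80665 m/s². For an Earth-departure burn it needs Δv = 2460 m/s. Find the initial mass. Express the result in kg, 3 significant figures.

v_e = Isp · g₀ = 309 × 9.80665 = 3030.3 m/s.
m₀/m_f = exp(Δv / v_e) = exp(2460 / 3030.3) = exp(0.8118) = 2.2520.
m₀ = m_f × 2.2520 = 53,500 × 2.2520 = 120,482 kg.

initial mass ≈ 120000 kg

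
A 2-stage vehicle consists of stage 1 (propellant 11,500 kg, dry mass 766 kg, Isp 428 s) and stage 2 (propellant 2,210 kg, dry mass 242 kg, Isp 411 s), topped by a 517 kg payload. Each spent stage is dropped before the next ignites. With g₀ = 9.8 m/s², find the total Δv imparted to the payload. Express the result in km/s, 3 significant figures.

Ignition mass of stage 1 = 11,500+766 + 2,210+242 + 517 = 15,235 kg.
Stage 1: m₀ = 15,235 kg, m_f = 15,235 − 11,500 = 3,735 kg; Δv = 428×9.8×ln(4.079) = 4194.4×1.4058 ≈ 5897 m/s.
Stage 2: m₀ = 2,969 kg, m_f = 2,969 − 2,210 = 759 kg; Δv = 411×9.8×ln(3.912) = 4027.8×1.3640 ≈ 5494 m/s.
Total Δv = 5897 + 5494 = 11391 m/s.

Δv ≈ 11.4 km/s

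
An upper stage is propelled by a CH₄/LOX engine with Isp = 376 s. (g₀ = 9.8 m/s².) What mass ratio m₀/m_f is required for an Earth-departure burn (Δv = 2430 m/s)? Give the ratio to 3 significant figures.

v_e = Isp · g₀ = 376 × 9.8 = 3684.8 m/s.
m₀/m_f = exp(Δv / v_e) = exp(2430 / 3684.8) = exp(0.6595) = 1.9338.

mass ratio ≈ 1.93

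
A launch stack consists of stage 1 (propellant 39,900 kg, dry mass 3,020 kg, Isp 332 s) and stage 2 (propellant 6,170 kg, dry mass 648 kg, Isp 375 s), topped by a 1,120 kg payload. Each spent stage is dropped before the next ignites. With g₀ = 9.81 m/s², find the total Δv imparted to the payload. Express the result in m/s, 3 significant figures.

Ignition mass of stage 1 = 39,900+3,020 + 6,170+648 + 1,120 = 50,858 kg.
Stage 1: m₀ = 50,858 kg, m_f = 50,858 − 39,900 = 10,958 kg; Δv = 332×9.81×ln(4.641) = 3256.9×1.5350 ≈ 4999 m/s.
Stage 2: m₀ = 7,938 kg, m_f = 7,938 − 6,170 = 1,768 kg; Δv = 375×9.81×ln(4.49) = 3678.8×1.5018 ≈ 5525 m/s.
Total Δv = 4999 + 5525 = 10524 m/s.

Δv ≈ 10500 m/s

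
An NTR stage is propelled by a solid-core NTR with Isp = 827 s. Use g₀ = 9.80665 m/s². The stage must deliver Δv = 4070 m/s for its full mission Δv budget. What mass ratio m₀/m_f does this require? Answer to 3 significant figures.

v_e = Isp · g₀ = 827 × 9.80665 = 8110.1 m/s.
Using Δv = v_e ln(m₀/m_f): m₀/m_f = exp(Δv / v_e) = exp(4070 / 8110.1) = exp(0.5018) = 1.6518.

mass ratio ≈ 1.65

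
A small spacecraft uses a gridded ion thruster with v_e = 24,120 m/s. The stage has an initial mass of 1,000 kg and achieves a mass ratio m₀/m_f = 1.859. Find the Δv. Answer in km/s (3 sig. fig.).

Using Δv = v_e ln(m₀/m_f): Δv = v_e · ln(1.859) = 24120.0 × 0.6200 ≈ 14955.3 m/s.

Δv ≈ 15.0 km/s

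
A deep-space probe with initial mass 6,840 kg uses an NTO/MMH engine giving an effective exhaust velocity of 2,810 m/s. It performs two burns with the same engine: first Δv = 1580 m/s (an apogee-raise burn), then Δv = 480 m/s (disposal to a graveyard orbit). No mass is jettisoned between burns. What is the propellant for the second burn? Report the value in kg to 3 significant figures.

After the first burn: m = 6840 × exp(−1580/2810.0) = 6840 × 0.56991 = 3,898.18 kg.
After the second burn: m = 3,898.18 × exp(−480/2810.0) = 3,898.18 × 0.84297 = 3,286.05 kg.
Second-burn propellant = 3,898.18 − 3,286.05 = 612.13 kg.

propellant for the second burn ≈ 612 kg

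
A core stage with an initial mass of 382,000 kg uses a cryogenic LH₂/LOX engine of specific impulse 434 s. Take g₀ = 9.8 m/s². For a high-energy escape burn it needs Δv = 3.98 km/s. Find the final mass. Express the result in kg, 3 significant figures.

v_e = Isp · g₀ = 434 × 9.8 = 4253.2 m/s.
By the Tsiolkovsky rocket equation, m₀/m_f = exp(Δv / v_e) = exp(3980 / 4253.2) = exp(0.9358) = 2.5492.
m_f = m₀ / 2.5492 = 382,000 / 2.5492 = 149,851 kg.

final mass ≈ 150000 kg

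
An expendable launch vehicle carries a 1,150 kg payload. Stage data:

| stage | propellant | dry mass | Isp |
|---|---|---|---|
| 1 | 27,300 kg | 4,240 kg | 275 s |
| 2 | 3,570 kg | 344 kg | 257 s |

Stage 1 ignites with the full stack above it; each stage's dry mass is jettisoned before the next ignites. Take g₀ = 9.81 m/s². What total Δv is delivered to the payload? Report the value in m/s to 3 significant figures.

Δv ≈ 6770 m/s

Ignition mass of stage 1 = 27,300+4,240 + 3,570+344 + 1,150 = 36,604 kg.
Stage 1: m₀ = 36,604 kg, m_f = 36,604 − 27,300 = 9,304 kg; Δv = 275×9.81×ln(3.934) = 2697.8×1.3697 ≈ 3695 m/s.
Stage 2: m₀ = 5,064 kg, m_f = 5,064 − 3,570 = 1,494 kg; Δv = 257×9.81×ln(3.39) = 2521.2×1.2207 ≈ 3078 m/s.
Total Δv = 3695 + 3078 = 6773 m/s.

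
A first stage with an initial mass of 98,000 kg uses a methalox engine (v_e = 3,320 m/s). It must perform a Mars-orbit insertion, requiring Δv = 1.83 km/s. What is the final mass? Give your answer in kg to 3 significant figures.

final mass ≈ 56500 kg

By the Tsiolkovsky rocket equation, m₀/m_f = exp(Δv / v_e) = exp(1830 / 3320.0) = exp(0.5512) = 1.7353.
m_f = m₀ / 1.7353 = 98,000 / 1.7353 = 56,474.4 kg.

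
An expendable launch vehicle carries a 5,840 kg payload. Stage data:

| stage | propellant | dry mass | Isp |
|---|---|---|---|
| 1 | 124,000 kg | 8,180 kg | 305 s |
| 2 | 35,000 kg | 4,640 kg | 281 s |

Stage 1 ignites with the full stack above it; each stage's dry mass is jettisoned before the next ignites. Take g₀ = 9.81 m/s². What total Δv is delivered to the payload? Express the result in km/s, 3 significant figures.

Δv ≈ 7.63 km/s

Ignition mass of stage 1 = 124,000+8,180 + 35,000+4,640 + 5,840 = 177,660 kg.
Stage 1: m₀ = 177,660 kg, m_f = 177,660 − 124,000 = 53,660 kg; Δv = 305×9.81×ln(3.311) = 2992.1×1.1972 ≈ 3582 m/s.
Stage 2: m₀ = 45,480 kg, m_f = 45,480 − 35,000 = 10,480 kg; Δv = 281×9.81×ln(4.34) = 2756.6×1.4678 ≈ 4046 m/s.
Total Δv = 3582 + 4046 = 7628 m/s.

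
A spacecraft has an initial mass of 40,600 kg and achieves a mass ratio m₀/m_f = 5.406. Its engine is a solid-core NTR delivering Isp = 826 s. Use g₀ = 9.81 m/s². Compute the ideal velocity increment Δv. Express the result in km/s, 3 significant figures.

v_e = Isp · g₀ = 826 × 9.81 = 8103.1 m/s.
Δv = v_e · ln(5.406) = 8103.1 × 1.6875 ≈ 13674.0 m/s.

Δv ≈ 13.7 km/s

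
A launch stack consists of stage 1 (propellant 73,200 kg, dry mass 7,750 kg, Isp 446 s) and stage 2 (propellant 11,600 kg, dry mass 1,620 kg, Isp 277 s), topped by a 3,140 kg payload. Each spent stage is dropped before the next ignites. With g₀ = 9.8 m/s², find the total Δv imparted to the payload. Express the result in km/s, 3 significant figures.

Δv ≈ 9.45 km/s

Ignition mass of stage 1 = 73,200+7,750 + 11,600+1,620 + 3,140 = 97,310 kg.
Stage 1: m₀ = 97,310 kg, m_f = 97,310 − 73,200 = 24,110 kg; Δv = 446×9.8×ln(4.036) = 4370.8×1.3953 ≈ 6098 m/s.
Stage 2: m₀ = 16,360 kg, m_f = 16,360 − 11,600 = 4,760 kg; Δv = 277×9.8×ln(3.437) = 2714.6×1.2346 ≈ 3351 m/s.
Total Δv = 6098 + 3351 = 9449 m/s.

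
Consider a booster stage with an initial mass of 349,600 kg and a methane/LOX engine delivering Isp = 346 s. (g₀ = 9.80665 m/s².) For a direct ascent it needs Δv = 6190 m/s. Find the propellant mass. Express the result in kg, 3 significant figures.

propellant mass ≈ 293000 kg

v_e = Isp · g₀ = 346 × 9.80665 = 3393.1 m/s.
Using Δv = v_e ln(m₀/m_f): m₀/m_f = exp(Δv / v_e) = exp(6190 / 3393.1) = exp(1.8243) = 6.1984.
m_f = 349,600 / 6.1984 = 56,401.7 kg, so propellant = m₀ − m_f = 349,600 − 56,401.7 = 293,198.3 kg.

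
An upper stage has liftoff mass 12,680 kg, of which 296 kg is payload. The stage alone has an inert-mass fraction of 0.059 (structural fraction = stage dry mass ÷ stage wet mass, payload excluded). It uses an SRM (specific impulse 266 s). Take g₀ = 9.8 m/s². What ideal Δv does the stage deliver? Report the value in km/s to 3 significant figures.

Δv ≈ 6.55 km/s

Stage wet mass = m₀ − payload = 12,680 − 296 = 12,384 kg.
Stage dry mass = ε × stage wet mass = 0.059 × 12,384 = 730.656 kg.
Burnout mass m_f = stage dry + payload = 730.656 + 296 = 1,026.656 kg.
v_e = Isp · g₀ = 266 × 9.8 = 2606.8 m/s.
Δv = v_e · ln(12,680/1,026.656) = 2606.8 × ln(12.35) = 2606.8 × 2.5137 ≈ 6553 m/s.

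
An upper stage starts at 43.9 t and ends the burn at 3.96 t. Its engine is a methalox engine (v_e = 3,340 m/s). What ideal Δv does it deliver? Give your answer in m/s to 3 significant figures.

Δv ≈ 8030 m/s

By the Tsiolkovsky rocket equation, Δv = v_e · ln(m₀/m_f) = 3340.0 × ln(11.09) = 3340.0 × 2.4057 ≈ 8034.9 m/s.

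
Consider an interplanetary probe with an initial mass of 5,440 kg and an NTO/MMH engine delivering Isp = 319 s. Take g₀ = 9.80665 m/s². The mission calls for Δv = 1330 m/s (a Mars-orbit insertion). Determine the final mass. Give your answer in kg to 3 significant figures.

v_e = Isp · g₀ = 319 × 9.80665 = 3128.3 m/s.
Rocket equation: m₀/m_f = exp(Δv / v_e) = exp(1330 / 3128.3) = exp(0.4251) = 1.5298.
m_f = m₀ / 1.5298 = 5,440 / 1.5298 = 3,556.02 kg.

final mass ≈ 3560 kg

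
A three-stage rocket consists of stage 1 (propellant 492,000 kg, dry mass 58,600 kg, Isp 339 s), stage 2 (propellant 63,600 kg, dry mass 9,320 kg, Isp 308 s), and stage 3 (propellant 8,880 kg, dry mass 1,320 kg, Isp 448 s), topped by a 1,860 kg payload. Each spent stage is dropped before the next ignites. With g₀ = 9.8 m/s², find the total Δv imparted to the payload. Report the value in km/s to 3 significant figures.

Δv ≈ 15.0 km/s

Ignition mass of stage 1 = 492,000+58,600 + 63,600+9,320 + 8,880+1,320 + 1,860 = 635,580 kg.
Stage 1: m₀ = 635,580 kg, m_f = 635,580 − 492,000 = 143,580 kg; Δv = 339×9.8×ln(4.427) = 3322.2×1.4876 ≈ 4942 m/s.
Stage 2: m₀ = 84,980 kg, m_f = 84,980 − 63,600 = 21,380 kg; Δv = 308×9.8×ln(3.975) = 3018.4×1.3800 ≈ 4165 m/s.
Stage 3: m₀ = 12,060 kg, m_f = 12,060 − 8,880 = 3,180 kg; Δv = 448×9.8×ln(3.792) = 4390.4×1.3330 ≈ 5852 m/s.
Total Δv = 4942 + 4165 + 5852 = 14959 m/s.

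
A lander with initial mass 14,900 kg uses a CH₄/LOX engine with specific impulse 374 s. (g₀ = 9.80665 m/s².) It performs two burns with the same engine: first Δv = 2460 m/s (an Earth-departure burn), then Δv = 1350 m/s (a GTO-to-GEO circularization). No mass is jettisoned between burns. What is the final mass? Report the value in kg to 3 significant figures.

v_e = Isp · g₀ = 374 × 9.80665 = 3667.7 m/s.
After the first burn: m = 14900 × exp(−2460/3667.7) = 14900 × 0.51134 = 7,618.97 kg.
After the second burn: m = 7,618.97 × exp(−1350/3667.7) = 7,618.97 × 0.69206 = 5,272.78 kg.

final mass ≈ 5270 kg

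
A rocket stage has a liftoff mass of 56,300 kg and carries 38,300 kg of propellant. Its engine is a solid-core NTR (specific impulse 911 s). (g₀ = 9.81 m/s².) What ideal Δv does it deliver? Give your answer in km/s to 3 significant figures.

v_e = Isp · g₀ = 911 × 9.81 = 8936.9 m/s.
m_f = m₀ − m_prop = 56,300 − 38,300 = 18,000 kg.
Δv = v_e · ln(m₀/m_f) = 8936.9 × ln(3.128) = 8936.9 × 1.1403 ≈ 10191.0 m/s.

Δv ≈ 10.2 km/s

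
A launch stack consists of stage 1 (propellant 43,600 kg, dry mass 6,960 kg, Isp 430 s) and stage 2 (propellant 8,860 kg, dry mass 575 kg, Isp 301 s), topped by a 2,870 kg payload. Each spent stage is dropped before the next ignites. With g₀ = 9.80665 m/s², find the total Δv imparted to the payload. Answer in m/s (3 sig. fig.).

Δv ≈ 8750 m/s

Ignition mass of stage 1 = 43,600+6,960 + 8,860+575 + 2,870 = 62,865 kg.
Stage 1: m₀ = 62,865 kg, m_f = 62,865 − 43,600 = 19,265 kg; Δv = 430×9.80665×ln(3.263) = 4216.9×1.1827 ≈ 4987 m/s.
Stage 2: m₀ = 12,305 kg, m_f = 12,305 − 8,860 = 3,445 kg; Δv = 301×9.80665×ln(3.572) = 2951.8×1.2731 ≈ 3758 m/s.
Total Δv = 4987 + 3758 = 8745 m/s.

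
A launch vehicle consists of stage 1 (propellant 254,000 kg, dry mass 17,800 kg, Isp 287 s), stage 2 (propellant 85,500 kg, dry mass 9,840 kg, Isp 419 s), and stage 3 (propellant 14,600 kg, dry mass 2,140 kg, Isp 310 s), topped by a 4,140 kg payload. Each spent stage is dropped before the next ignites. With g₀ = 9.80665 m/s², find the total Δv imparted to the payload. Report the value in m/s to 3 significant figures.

Δv ≈ 12100 m/s

Ignition mass of stage 1 = 254,000+17,800 + 85,500+9,840 + 14,600+2,140 + 4,140 = 388,020 kg.
Stage 1: m₀ = 388,020 kg, m_f = 388,020 − 254,000 = 134,020 kg; Δv = 287×9.80665×ln(2.895) = 2814.5×1.0631 ≈ 2992 m/s.
Stage 2: m₀ = 116,220 kg, m_f = 116,220 − 85,500 = 30,720 kg; Δv = 419×9.80665×ln(3.783) = 4109.0×1.3306 ≈ 5467 m/s.
Stage 3: m₀ = 20,880 kg, m_f = 20,880 − 14,600 = 6,280 kg; Δv = 310×9.80665×ln(3.325) = 3040.1×1.2014 ≈ 3652 m/s.
Total Δv = 2992 + 5467 + 3652 = 12111 m/s.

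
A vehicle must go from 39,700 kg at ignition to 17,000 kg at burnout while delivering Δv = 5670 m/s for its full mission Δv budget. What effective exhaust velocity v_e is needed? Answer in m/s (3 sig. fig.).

ln(m₀/m_f) = ln(39700/17000) = ln(2.335) = 0.8481.
v_e = Δv / ln(m₀/m_f) = 5670 / 0.8481 = 6685.2 m/s.

v_e ≈ 6690 m/s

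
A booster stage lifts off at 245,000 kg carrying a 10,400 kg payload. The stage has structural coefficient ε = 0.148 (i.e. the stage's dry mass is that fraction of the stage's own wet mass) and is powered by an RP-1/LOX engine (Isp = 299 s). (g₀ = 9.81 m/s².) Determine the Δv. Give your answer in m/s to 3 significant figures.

Stage wet mass = m₀ − payload = 245,000 − 10,400 = 234,600 kg.
Stage dry mass = ε × stage wet mass = 0.148 × 234,600 = 34,720.8 kg.
Burnout mass m_f = stage dry + payload = 34,720.8 + 10,400 = 45,120.8 kg.
v_e = Isp · g₀ = 299 × 9.81 = 2933.2 m/s.
Rocket equation: Δv = v_e · ln(245,000/45,120.8) = 2933.2 × ln(5.43) = 2933.2 × 1.6919 ≈ 4963 m/s.

Δv ≈ 4960 m/s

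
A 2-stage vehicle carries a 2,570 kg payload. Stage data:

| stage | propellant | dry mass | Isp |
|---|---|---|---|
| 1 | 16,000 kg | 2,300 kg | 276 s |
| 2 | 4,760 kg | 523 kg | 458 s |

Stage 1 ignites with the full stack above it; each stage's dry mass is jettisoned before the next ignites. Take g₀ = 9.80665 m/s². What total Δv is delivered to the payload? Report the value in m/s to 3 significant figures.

Δv ≈ 6750 m/s

Ignition mass of stage 1 = 16,000+2,300 + 4,760+523 + 2,570 = 26,153 kg.
Stage 1: m₀ = 26,153 kg, m_f = 26,153 − 16,000 = 10,153 kg; Δv = 276×9.80665×ln(2.576) = 2706.6×0.9462 ≈ 2561 m/s.
Stage 2: m₀ = 7,853 kg, m_f = 7,853 − 4,760 = 3,093 kg; Δv = 458×9.80665×ln(2.539) = 4491.4×0.9318 ≈ 4185 m/s.
Total Δv = 2561 + 4185 = 6746 m/s.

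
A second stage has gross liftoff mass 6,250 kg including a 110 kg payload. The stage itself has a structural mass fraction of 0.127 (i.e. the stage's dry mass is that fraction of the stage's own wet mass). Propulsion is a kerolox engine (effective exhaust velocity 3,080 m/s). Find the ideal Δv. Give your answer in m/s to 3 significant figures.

Stage wet mass = m₀ − payload = 6,250 − 110 = 6,140 kg.
Stage dry mass = ε × stage wet mass = 0.127 × 6,140 = 779.78 kg.
Burnout mass m_f = stage dry + payload = 779.78 + 110 = 889.78 kg.
Using Δv = v_e ln(m₀/m_f): Δv = v_e · ln(6,250/889.78) = 3080.0 × ln(7.024) = 3080.0 × 1.9494 ≈ 6004 m/s.

Δv ≈ 6000 m/s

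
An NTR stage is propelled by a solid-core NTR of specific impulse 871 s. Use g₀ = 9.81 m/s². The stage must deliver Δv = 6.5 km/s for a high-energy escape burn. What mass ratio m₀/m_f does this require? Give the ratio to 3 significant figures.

mass ratio ≈ 2.14

v_e = Isp · g₀ = 871 × 9.81 = 8544.5 m/s.
m₀/m_f = exp(Δv / v_e) = exp(6500 / 8544.5) = exp(0.7607) = 2.1398.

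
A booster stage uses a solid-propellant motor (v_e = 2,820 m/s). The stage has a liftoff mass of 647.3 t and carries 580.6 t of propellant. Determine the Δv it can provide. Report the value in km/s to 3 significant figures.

Δv ≈ 6.41 km/s

m_f = m₀ − m_prop = 647.3 − 580.6 = 66.7 t.
Rocket equation: Δv = v_e · ln(m₀/m_f) = 2820.0 × ln(9.705) = 2820.0 × 2.2726 ≈ 6408.7 m/s.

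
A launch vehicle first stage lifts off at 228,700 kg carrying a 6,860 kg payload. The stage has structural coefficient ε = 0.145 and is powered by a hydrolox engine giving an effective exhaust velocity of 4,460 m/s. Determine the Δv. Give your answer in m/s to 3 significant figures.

Stage wet mass = m₀ − payload = 228,700 − 6,860 = 221,840 kg.
Stage dry mass = ε × stage wet mass = 0.145 × 221,840 = 32,166.8 kg.
Burnout mass m_f = stage dry + payload = 32,166.8 + 6,860 = 39,026.8 kg.
Δv = v_e · ln(228,700/39,026.8) = 4460.0 × ln(5.86) = 4460.0 × 1.7682 ≈ 7886 m/s.

Δv ≈ 7890 m/s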